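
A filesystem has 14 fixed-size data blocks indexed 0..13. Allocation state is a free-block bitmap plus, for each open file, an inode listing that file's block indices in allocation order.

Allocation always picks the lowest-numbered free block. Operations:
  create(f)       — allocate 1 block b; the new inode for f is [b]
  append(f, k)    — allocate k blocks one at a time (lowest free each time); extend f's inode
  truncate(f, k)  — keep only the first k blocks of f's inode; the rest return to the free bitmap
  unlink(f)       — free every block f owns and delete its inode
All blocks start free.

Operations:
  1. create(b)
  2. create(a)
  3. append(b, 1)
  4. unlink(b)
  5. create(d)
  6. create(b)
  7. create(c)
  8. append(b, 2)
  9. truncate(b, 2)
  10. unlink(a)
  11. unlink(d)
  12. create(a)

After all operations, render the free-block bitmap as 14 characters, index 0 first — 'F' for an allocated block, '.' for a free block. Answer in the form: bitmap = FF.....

create(b): bitmap=F............. | b=[0]
create(a): bitmap=FF............ | a=[1] b=[0]
append(b, 1): bitmap=FFF........... | a=[1] b=[0, 2]
unlink(b): bitmap=.F............ | a=[1]
create(d): bitmap=FF............ | a=[1] d=[0]
create(b): bitmap=FFF........... | a=[1] b=[2] d=[0]
create(c): bitmap=FFFF.......... | a=[1] b=[2] c=[3] d=[0]
append(b, 2): bitmap=FFFFFF........ | a=[1] b=[2, 4, 5] c=[3] d=[0]
truncate(b, 2): bitmap=FFFFF......... | a=[1] b=[2, 4] c=[3] d=[0]
unlink(a): bitmap=F.FFF......... | b=[2, 4] c=[3] d=[0]
unlink(d): bitmap=..FFF......... | b=[2, 4] c=[3]
create(a): bitmap=F.FFF......... | a=[0] b=[2, 4] c=[3]

bitmap = F.FFF.........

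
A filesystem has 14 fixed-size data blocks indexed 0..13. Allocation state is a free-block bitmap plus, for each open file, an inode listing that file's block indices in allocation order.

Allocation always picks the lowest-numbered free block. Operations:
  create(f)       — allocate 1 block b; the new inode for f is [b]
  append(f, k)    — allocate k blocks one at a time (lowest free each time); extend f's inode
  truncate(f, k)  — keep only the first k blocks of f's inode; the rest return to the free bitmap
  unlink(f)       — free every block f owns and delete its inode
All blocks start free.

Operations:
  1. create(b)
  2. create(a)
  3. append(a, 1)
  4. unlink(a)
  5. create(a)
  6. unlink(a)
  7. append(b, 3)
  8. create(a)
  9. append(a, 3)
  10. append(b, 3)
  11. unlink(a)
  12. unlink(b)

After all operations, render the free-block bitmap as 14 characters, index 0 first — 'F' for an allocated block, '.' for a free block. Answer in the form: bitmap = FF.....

[1] create(b) — b=0 (map F.............)
[2] create(a) — a=1 b=0 (map FF............)
[3] append(a, 1) — a=1,2 b=0 (map FFF...........)
[4] unlink(a) — b=0 (map F.............)
[5] create(a) — a=1 b=0 (map FF............)
[6] unlink(a) — b=0 (map F.............)
[7] append(b, 3) — b=0,1,2,3 (map FFFF..........)
[8] create(a) — a=4 b=0,1,2,3 (map FFFFF.........)
[9] append(a, 3) — a=4,5,6,7 b=0,1,2,3 (map FFFFFFFF......)
[10] append(b, 3) — a=4,5,6,7 b=0,1,2,3,8,9,10 (map FFFFFFFFFFF...)
[11] unlink(a) — b=0,1,2,3,8,9,10 (map FFFF....FFF...)
[12] unlink(b) —  (map ..............)

bitmap = ..............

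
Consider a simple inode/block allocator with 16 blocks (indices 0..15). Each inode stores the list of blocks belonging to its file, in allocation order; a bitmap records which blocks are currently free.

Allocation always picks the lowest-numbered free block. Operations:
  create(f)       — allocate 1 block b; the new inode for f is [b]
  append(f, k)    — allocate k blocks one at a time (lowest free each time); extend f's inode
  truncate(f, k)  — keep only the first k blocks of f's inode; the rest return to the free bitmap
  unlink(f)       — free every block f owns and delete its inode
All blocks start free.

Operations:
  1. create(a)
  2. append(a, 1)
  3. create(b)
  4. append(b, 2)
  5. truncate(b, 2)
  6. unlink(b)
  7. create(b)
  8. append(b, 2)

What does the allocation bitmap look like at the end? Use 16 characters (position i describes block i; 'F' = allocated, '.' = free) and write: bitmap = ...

bitmap = FFFFF...........

[1] create(a) — a=0 (map F...............)
[2] append(a, 1) — a=0,1 (map FF..............)
[3] create(b) — a=0,1 b=2 (map FFF.............)
[4] append(b, 2) — a=0,1 b=2,3,4 (map FFFFF...........)
[5] truncate(b, 2) — a=0,1 b=2,3 (map FFFF............)
[6] unlink(b) — a=0,1 (map FF..............)
[7] create(b) — a=0,1 b=2 (map FFF.............)
[8] append(b, 2) — a=0,1 b=2,3,4 (map FFFFF...........)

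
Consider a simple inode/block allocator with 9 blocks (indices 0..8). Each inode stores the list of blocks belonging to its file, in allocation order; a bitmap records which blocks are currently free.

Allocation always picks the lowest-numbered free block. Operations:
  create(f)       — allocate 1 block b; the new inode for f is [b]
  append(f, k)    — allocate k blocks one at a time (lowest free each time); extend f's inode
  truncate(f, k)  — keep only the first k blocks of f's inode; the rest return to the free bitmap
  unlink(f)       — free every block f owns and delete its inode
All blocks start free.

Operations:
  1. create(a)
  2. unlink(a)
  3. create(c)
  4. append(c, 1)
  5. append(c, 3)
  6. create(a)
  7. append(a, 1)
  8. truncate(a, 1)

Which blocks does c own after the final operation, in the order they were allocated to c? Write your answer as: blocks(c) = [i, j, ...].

after create(a) → a:[0]  free=[F........]
after unlink(a) →   free=[.........]
after create(c) → c:[0]  free=[F........]
after append(c, 1) → c:[0, 1]  free=[FF.......]
after append(c, 3) → c:[0, 1, 2, 3, 4]  free=[FFFFF....]
after create(a) → a:[5], c:[0, 1, 2, 3, 4]  free=[FFFFFF...]
after append(a, 1) → a:[5, 6], c:[0, 1, 2, 3, 4]  free=[FFFFFFF..]
after truncate(a, 1) → a:[5], c:[0, 1, 2, 3, 4]  free=[FFFFFF...]

blocks(c) = [0, 1, 2, 3, 4]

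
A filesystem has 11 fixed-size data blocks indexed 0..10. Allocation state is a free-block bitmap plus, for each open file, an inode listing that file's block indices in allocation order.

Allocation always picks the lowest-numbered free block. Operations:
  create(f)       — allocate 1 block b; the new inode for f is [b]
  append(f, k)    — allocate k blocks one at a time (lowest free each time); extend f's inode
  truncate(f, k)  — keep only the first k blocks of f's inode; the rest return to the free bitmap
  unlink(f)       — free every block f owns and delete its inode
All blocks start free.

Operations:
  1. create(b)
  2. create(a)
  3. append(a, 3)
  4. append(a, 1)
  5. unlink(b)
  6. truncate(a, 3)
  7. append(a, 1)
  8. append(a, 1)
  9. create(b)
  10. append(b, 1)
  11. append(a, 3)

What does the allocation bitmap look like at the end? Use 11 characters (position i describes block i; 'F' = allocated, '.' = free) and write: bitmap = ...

after create(b) → b:[0]  free=[F..........]
after create(a) → a:[1], b:[0]  free=[FF.........]
after append(a, 3) → a:[1, 2, 3, 4], b:[0]  free=[FFFFF......]
after append(a, 1) → a:[1, 2, 3, 4, 5], b:[0]  free=[FFFFFF.....]
after unlink(b) → a:[1, 2, 3, 4, 5]  free=[.FFFFF.....]
after truncate(a, 3) → a:[1, 2, 3]  free=[.FFF.......]
after append(a, 1) → a:[1, 2, 3, 0]  free=[FFFF.......]
after append(a, 1) → a:[1, 2, 3, 0, 4]  free=[FFFFF......]
after create(b) → a:[1, 2, 3, 0, 4], b:[5]  free=[FFFFFF.....]
after append(b, 1) → a:[1, 2, 3, 0, 4], b:[5, 6]  free=[FFFFFFF....]
after append(a, 3) → a:[1, 2, 3, 0, 4, 7, 8, 9], b:[5, 6]  free=[FFFFFFFFFF.]

bitmap = FFFFFFFFFF.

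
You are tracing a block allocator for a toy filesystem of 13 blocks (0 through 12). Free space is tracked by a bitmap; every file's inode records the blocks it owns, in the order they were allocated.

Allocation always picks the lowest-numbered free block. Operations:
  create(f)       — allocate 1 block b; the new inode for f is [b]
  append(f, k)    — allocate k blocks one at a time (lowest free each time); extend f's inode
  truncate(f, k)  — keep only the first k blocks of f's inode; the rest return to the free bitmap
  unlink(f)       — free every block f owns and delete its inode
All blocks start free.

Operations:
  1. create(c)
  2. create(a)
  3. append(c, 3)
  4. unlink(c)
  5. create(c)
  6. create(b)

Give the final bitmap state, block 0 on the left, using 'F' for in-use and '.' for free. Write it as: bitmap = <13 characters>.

[1] create(c) — c=0 (map F............)
[2] create(a) — a=1 c=0 (map FF...........)
[3] append(c, 3) — a=1 c=0,2,3,4 (map FFFFF........)
[4] unlink(c) — a=1 (map .F...........)
[5] create(c) — a=1 c=0 (map FF...........)
[6] create(b) — a=1 b=2 c=0 (map FFF..........)

bitmap = FFF..........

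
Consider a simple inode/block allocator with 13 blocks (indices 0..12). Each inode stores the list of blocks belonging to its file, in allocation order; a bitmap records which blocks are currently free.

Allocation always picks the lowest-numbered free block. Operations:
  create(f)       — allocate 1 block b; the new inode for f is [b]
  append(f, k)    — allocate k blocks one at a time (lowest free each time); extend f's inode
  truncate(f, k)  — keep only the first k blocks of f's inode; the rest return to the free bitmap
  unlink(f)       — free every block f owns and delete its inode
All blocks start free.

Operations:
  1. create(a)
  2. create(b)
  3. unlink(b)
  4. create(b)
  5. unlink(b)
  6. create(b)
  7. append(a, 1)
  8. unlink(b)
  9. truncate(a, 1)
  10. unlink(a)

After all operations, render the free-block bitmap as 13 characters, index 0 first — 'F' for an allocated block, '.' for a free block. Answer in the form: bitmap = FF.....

after create(a) → a:[0]  free=[F............]
after create(b) → a:[0], b:[1]  free=[FF...........]
after unlink(b) → a:[0]  free=[F............]
after create(b) → a:[0], b:[1]  free=[FF...........]
after unlink(b) → a:[0]  free=[F............]
after create(b) → a:[0], b:[1]  free=[FF...........]
after append(a, 1) → a:[0, 2], b:[1]  free=[FFF..........]
after unlink(b) → a:[0, 2]  free=[F.F..........]
after truncate(a, 1) → a:[0]  free=[F............]
after unlink(a) →   free=[.............]

bitmap = .............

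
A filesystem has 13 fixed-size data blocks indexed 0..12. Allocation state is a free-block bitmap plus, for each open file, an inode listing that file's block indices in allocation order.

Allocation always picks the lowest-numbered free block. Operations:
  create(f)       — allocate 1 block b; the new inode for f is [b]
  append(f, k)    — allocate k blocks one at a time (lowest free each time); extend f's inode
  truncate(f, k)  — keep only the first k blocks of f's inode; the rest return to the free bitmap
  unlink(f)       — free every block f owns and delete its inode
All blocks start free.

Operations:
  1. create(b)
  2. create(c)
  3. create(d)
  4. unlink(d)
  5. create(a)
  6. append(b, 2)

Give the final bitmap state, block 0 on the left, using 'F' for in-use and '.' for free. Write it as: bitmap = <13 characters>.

bitmap = FFFFF........

  1. create(b)  ⇒  F............  {b→[0]}
  2. create(c)  ⇒  FF...........  {b→[0]; c→[1]}
  3. create(d)  ⇒  FFF..........  {b→[0]; c→[1]; d→[2]}
  4. unlink(d)  ⇒  FF...........  {b→[0]; c→[1]}
  5. create(a)  ⇒  FFF..........  {a→[2]; b→[0]; c→[1]}
  6. append(b, 2)  ⇒  FFFFF........  {a→[2]; b→[0, 3, 4]; c→[1]}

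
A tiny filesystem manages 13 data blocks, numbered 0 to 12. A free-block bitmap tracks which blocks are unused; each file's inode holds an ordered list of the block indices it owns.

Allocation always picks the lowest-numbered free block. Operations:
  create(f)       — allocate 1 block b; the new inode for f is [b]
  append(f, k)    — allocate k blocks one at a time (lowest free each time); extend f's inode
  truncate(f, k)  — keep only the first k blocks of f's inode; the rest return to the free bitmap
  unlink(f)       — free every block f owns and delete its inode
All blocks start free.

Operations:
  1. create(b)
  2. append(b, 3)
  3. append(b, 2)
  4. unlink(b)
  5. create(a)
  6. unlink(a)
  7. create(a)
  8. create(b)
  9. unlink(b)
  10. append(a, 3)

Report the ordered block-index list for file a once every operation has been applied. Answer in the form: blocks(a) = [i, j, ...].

blocks(a) = [0, 1, 2, 3]

after create(b) → b:[0]  free=[F............]
after append(b, 3) → b:[0, 1, 2, 3]  free=[FFFF.........]
after append(b, 2) → b:[0, 1, 2, 3, 4, 5]  free=[FFFFFF.......]
after unlink(b) →   free=[.............]
after create(a) → a:[0]  free=[F............]
after unlink(a) →   free=[.............]
after create(a) → a:[0]  free=[F............]
after create(b) → a:[0], b:[1]  free=[FF...........]
after unlink(b) → a:[0]  free=[F............]
after append(a, 3) → a:[0, 1, 2, 3]  free=[FFFF.........]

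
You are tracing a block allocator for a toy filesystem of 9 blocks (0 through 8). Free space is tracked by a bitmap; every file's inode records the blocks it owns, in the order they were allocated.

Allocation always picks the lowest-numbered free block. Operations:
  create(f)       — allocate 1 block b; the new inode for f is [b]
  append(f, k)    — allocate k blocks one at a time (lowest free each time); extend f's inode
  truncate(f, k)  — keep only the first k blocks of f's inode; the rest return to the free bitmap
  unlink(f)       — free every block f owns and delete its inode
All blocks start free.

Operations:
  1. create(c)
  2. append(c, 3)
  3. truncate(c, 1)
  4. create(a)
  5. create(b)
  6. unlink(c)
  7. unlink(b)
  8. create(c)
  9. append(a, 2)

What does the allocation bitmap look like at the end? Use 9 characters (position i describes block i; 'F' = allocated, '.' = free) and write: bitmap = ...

bitmap = FFFF.....

after create(c) → c:[0]  free=[F........]
after append(c, 3) → c:[0, 1, 2, 3]  free=[FFFF.....]
after truncate(c, 1) → c:[0]  free=[F........]
after create(a) → a:[1], c:[0]  free=[FF.......]
after create(b) → a:[1], b:[2], c:[0]  free=[FFF......]
after unlink(c) → a:[1], b:[2]  free=[.FF......]
after unlink(b) → a:[1]  free=[.F.......]
after create(c) → a:[1], c:[0]  free=[FF.......]
after append(a, 2) → a:[1, 2, 3], c:[0]  free=[FFFF.....]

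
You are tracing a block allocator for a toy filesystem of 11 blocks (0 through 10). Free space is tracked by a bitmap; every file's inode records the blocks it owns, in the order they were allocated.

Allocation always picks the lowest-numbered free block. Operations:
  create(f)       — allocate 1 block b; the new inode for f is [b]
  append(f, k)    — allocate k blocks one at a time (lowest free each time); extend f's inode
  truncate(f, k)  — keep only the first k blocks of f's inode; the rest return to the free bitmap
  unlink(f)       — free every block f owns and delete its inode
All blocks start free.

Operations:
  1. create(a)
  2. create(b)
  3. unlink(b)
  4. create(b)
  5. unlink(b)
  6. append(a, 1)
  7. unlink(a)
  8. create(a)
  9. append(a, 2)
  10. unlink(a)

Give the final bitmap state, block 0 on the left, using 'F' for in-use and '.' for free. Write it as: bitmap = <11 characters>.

bitmap = ...........

[1] create(a) — a=0 (map F..........)
[2] create(b) — a=0 b=1 (map FF.........)
[3] unlink(b) — a=0 (map F..........)
[4] create(b) — a=0 b=1 (map FF.........)
[5] unlink(b) — a=0 (map F..........)
[6] append(a, 1) — a=0,1 (map FF.........)
[7] unlink(a) —  (map ...........)
[8] create(a) — a=0 (map F..........)
[9] append(a, 2) — a=0,1,2 (map FFF........)
[10] unlink(a) —  (map ...........)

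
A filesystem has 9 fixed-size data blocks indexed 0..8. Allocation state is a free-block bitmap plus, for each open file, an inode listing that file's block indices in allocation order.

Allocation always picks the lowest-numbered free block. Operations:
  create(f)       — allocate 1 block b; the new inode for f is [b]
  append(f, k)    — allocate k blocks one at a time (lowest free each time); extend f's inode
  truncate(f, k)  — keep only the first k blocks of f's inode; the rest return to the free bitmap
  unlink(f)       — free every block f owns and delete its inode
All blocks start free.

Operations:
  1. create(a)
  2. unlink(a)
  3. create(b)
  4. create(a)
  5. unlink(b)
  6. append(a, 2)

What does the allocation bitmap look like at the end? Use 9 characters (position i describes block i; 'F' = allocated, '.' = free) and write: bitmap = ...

bitmap = FFF......

create(a): bitmap=F........ | a=[0]
unlink(a): bitmap=......... | 
create(b): bitmap=F........ | b=[0]
create(a): bitmap=FF....... | a=[1] b=[0]
unlink(b): bitmap=.F....... | a=[1]
append(a, 2): bitmap=FFF...... | a=[1, 0, 2]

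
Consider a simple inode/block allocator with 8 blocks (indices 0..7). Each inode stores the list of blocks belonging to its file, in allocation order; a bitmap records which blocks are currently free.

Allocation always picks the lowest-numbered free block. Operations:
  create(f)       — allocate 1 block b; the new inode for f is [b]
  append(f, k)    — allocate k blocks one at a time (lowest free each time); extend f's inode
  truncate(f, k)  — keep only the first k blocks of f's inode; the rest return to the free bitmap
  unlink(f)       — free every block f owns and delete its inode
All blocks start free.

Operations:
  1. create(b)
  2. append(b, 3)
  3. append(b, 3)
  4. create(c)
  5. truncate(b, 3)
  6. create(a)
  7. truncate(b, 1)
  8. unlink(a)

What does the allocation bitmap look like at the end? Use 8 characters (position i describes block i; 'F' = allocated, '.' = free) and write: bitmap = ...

bitmap = F......F

after create(b) → b:[0]  free=[F.......]
after append(b, 3) → b:[0, 1, 2, 3]  free=[FFFF....]
after append(b, 3) → b:[0, 1, 2, 3, 4, 5, 6]  free=[FFFFFFF.]
after create(c) → b:[0, 1, 2, 3, 4, 5, 6], c:[7]  free=[FFFFFFFF]
after truncate(b, 3) → b:[0, 1, 2], c:[7]  free=[FFF....F]
after create(a) → a:[3], b:[0, 1, 2], c:[7]  free=[FFFF...F]
after truncate(b, 1) → a:[3], b:[0], c:[7]  free=[F..F...F]
after unlink(a) → b:[0], c:[7]  free=[F......F]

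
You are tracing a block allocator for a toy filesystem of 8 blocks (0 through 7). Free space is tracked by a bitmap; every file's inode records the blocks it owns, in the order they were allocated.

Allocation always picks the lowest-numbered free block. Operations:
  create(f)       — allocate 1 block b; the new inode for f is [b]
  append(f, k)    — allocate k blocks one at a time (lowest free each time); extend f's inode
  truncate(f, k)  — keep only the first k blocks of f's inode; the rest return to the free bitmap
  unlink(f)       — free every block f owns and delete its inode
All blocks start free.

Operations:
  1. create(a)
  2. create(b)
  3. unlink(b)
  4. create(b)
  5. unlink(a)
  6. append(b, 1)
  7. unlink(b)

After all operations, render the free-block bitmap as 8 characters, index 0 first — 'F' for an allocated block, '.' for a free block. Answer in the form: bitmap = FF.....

bitmap = ........

  1. create(a)  ⇒  F.......  {a→[0]}
  2. create(b)  ⇒  FF......  {a→[0]; b→[1]}
  3. unlink(b)  ⇒  F.......  {a→[0]}
  4. create(b)  ⇒  FF......  {a→[0]; b→[1]}
  5. unlink(a)  ⇒  .F......  {b→[1]}
  6. append(b, 1)  ⇒  FF......  {b→[1, 0]}
  7. unlink(b)  ⇒  ........  {}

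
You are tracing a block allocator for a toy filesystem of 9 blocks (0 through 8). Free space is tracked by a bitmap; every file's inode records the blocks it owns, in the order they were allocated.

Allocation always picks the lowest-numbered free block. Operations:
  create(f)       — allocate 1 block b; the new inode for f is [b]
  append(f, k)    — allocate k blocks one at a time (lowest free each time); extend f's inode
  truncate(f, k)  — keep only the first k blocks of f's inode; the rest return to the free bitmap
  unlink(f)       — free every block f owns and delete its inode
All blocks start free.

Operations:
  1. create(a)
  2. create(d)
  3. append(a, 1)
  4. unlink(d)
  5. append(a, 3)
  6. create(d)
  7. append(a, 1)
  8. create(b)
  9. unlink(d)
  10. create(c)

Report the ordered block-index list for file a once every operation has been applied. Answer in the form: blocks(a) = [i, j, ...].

[1] create(a) — a=0 (map F........)
[2] create(d) — a=0 d=1 (map FF.......)
[3] append(a, 1) — a=0,2 d=1 (map FFF......)
[4] unlink(d) — a=0,2 (map F.F......)
[5] append(a, 3) — a=0,2,1,3,4 (map FFFFF....)
[6] create(d) — a=0,2,1,3,4 d=5 (map FFFFFF...)
[7] append(a, 1) — a=0,2,1,3,4,6 d=5 (map FFFFFFF..)
[8] create(b) — a=0,2,1,3,4,6 b=7 d=5 (map FFFFFFFF.)
[9] unlink(d) — a=0,2,1,3,4,6 b=7 (map FFFFF.FF.)
[10] create(c) — a=0,2,1,3,4,6 b=7 c=5 (map FFFFFFFF.)

blocks(a) = [0, 2, 1, 3, 4, 6]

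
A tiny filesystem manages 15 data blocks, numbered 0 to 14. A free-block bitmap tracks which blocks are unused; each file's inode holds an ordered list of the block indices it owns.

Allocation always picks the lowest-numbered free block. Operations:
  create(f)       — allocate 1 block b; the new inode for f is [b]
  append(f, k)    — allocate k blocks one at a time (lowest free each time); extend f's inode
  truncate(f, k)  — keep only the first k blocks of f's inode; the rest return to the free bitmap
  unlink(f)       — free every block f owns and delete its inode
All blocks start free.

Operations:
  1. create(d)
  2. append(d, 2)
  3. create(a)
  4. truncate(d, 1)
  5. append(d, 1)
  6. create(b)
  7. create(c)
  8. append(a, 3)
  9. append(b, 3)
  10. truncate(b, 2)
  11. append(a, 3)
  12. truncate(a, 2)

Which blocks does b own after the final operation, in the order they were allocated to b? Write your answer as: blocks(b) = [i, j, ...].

blocks(b) = [2, 8]

after create(d) → d:[0]  free=[F..............]
after append(d, 2) → d:[0, 1, 2]  free=[FFF............]
after create(a) → a:[3], d:[0, 1, 2]  free=[FFFF...........]
after truncate(d, 1) → a:[3], d:[0]  free=[F..F...........]
after append(d, 1) → a:[3], d:[0, 1]  free=[FF.F...........]
after create(b) → a:[3], b:[2], d:[0, 1]  free=[FFFF...........]
after create(c) → a:[3], b:[2], c:[4], d:[0, 1]  free=[FFFFF..........]
after append(a, 3) → a:[3, 5, 6, 7], b:[2], c:[4], d:[0, 1]  free=[FFFFFFFF.......]
after append(b, 3) → a:[3, 5, 6, 7], b:[2, 8, 9, 10], c:[4], d:[0, 1]  free=[FFFFFFFFFFF....]
after truncate(b, 2) → a:[3, 5, 6, 7], b:[2, 8], c:[4], d:[0, 1]  free=[FFFFFFFFF......]
after append(a, 3) → a:[3, 5, 6, 7, 9, 10, 11], b:[2, 8], c:[4], d:[0, 1]  free=[FFFFFFFFFFFF...]
after truncate(a, 2) → a:[3, 5], b:[2, 8], c:[4], d:[0, 1]  free=[FFFFFF..F......]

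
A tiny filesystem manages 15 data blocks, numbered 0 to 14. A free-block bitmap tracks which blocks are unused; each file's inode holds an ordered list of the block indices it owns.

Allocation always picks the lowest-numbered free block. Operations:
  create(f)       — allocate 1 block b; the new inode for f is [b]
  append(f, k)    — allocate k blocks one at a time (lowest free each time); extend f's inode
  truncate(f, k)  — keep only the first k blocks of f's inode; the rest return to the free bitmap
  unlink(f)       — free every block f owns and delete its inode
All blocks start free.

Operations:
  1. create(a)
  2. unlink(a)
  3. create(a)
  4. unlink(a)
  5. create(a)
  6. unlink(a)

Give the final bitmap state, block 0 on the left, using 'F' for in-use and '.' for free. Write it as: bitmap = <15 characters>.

[1] create(a) — a=0 (map F..............)
[2] unlink(a) —  (map ...............)
[3] create(a) — a=0 (map F..............)
[4] unlink(a) —  (map ...............)
[5] create(a) — a=0 (map F..............)
[6] unlink(a) —  (map ...............)

bitmap = ...............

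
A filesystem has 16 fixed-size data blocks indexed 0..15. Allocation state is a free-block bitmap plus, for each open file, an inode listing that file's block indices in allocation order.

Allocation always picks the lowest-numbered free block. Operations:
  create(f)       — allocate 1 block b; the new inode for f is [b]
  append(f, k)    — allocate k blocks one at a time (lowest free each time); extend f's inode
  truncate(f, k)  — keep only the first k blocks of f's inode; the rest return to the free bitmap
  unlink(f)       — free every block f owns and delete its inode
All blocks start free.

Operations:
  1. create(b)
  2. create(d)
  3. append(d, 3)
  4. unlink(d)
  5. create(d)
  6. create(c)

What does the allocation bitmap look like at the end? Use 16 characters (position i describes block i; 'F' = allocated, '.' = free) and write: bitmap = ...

bitmap = FFF.............

  1. create(b)  ⇒  F...............  {b→[0]}
  2. create(d)  ⇒  FF..............  {b→[0]; d→[1]}
  3. append(d, 3)  ⇒  FFFFF...........  {b→[0]; d→[1, 2, 3, 4]}
  4. unlink(d)  ⇒  F...............  {b→[0]}
  5. create(d)  ⇒  FF..............  {b→[0]; d→[1]}
  6. create(c)  ⇒  FFF.............  {b→[0]; c→[2]; d→[1]}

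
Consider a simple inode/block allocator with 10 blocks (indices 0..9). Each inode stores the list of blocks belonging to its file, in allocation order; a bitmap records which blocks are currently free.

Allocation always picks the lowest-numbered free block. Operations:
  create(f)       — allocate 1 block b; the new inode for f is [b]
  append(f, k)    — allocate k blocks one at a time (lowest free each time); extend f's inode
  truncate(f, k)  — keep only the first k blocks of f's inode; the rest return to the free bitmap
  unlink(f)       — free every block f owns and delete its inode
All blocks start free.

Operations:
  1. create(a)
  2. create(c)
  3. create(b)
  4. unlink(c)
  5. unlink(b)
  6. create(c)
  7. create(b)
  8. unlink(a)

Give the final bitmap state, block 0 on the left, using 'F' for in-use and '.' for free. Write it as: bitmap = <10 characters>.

bitmap = .FF.......

  1. create(a)  ⇒  F.........  {a→[0]}
  2. create(c)  ⇒  FF........  {a→[0]; c→[1]}
  3. create(b)  ⇒  FFF.......  {a→[0]; b→[2]; c→[1]}
  4. unlink(c)  ⇒  F.F.......  {a→[0]; b→[2]}
  5. unlink(b)  ⇒  F.........  {a→[0]}
  6. create(c)  ⇒  FF........  {a→[0]; c→[1]}
  7. create(b)  ⇒  FFF.......  {a→[0]; b→[2]; c→[1]}
  8. unlink(a)  ⇒  .FF.......  {b→[2]; c→[1]}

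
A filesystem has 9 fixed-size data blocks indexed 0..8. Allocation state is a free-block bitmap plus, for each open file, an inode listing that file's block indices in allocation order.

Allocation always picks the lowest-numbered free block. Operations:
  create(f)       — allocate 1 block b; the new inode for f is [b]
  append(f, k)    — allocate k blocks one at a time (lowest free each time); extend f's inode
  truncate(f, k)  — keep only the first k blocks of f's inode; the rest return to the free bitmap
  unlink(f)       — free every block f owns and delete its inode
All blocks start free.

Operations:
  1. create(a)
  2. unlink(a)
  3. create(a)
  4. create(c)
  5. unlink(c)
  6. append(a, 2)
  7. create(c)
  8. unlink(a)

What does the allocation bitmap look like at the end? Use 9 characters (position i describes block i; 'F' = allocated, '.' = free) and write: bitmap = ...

bitmap = ...F.....

[1] create(a) — a=0 (map F........)
[2] unlink(a) —  (map .........)
[3] create(a) — a=0 (map F........)
[4] create(c) — a=0 c=1 (map FF.......)
[5] unlink(c) — a=0 (map F........)
[6] append(a, 2) — a=0,1,2 (map FFF......)
[7] create(c) — a=0,1,2 c=3 (map FFFF.....)
[8] unlink(a) — c=3 (map ...F.....)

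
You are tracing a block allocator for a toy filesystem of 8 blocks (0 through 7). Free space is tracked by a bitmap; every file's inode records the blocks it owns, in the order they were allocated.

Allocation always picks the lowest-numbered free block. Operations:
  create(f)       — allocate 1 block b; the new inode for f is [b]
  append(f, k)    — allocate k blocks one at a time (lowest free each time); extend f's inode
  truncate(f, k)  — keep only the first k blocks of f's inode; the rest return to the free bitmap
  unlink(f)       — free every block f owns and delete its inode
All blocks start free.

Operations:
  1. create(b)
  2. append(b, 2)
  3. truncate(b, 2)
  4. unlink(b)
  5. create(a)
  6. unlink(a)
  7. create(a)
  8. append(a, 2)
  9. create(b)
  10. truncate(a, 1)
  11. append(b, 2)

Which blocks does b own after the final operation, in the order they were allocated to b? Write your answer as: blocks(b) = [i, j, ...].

after create(b) → b:[0]  free=[F.......]
after append(b, 2) → b:[0, 1, 2]  free=[FFF.....]
after truncate(b, 2) → b:[0, 1]  free=[FF......]
after unlink(b) →   free=[........]
after create(a) → a:[0]  free=[F.......]
after unlink(a) →   free=[........]
after create(a) → a:[0]  free=[F.......]
after append(a, 2) → a:[0, 1, 2]  free=[FFF.....]
after create(b) → a:[0, 1, 2], b:[3]  free=[FFFF....]
after truncate(a, 1) → a:[0], b:[3]  free=[F..F....]
after append(b, 2) → a:[0], b:[3, 1, 2]  free=[FFFF....]

blocks(b) = [3, 1, 2]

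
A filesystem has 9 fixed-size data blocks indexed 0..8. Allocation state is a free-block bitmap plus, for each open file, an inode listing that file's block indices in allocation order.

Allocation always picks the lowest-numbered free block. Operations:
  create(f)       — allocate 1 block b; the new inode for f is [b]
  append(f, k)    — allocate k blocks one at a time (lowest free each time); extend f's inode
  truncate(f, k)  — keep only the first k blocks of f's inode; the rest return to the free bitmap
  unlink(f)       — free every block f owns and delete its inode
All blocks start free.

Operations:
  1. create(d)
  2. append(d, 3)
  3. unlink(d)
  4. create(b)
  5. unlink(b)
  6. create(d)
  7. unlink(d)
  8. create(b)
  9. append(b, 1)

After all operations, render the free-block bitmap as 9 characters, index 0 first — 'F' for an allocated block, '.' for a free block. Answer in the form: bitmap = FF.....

[1] create(d) — d=0 (map F........)
[2] append(d, 3) — d=0,1,2,3 (map FFFF.....)
[3] unlink(d) —  (map .........)
[4] create(b) — b=0 (map F........)
[5] unlink(b) —  (map .........)
[6] create(d) — d=0 (map F........)
[7] unlink(d) —  (map .........)
[8] create(b) — b=0 (map F........)
[9] append(b, 1) — b=0,1 (map FF.......)

bitmap = FF.......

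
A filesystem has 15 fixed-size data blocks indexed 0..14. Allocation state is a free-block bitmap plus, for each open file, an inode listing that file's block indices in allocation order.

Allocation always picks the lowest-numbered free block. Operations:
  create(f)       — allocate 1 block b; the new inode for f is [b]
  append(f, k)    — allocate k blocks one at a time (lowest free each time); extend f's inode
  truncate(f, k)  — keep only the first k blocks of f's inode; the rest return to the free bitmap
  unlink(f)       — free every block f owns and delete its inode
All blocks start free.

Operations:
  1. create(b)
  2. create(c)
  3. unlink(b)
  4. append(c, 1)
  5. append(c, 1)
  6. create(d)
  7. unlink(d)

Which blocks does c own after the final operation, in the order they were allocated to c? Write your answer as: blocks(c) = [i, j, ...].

  1. create(b)  ⇒  F..............  {b→[0]}
  2. create(c)  ⇒  FF.............  {b→[0]; c→[1]}
  3. unlink(b)  ⇒  .F.............  {c→[1]}
  4. append(c, 1)  ⇒  FF.............  {c→[1, 0]}
  5. append(c, 1)  ⇒  FFF............  {c→[1, 0, 2]}
  6. create(d)  ⇒  FFFF...........  {c→[1, 0, 2]; d→[3]}
  7. unlink(d)  ⇒  FFF............  {c→[1, 0, 2]}

blocks(c) = [1, 0, 2]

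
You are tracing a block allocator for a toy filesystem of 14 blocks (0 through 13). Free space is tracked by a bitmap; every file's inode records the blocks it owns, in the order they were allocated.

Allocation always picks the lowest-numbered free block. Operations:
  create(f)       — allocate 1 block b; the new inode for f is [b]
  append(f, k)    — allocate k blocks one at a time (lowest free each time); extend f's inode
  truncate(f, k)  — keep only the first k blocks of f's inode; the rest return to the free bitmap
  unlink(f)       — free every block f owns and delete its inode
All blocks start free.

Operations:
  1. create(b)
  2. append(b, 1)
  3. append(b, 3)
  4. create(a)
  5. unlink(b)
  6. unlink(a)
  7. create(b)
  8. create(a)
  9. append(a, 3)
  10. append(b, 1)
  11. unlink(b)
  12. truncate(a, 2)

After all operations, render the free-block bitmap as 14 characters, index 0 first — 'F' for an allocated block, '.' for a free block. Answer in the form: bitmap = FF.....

  1. create(b)  ⇒  F.............  {b→[0]}
  2. append(b, 1)  ⇒  FF............  {b→[0, 1]}
  3. append(b, 3)  ⇒  FFFFF.........  {b→[0, 1, 2, 3, 4]}
  4. create(a)  ⇒  FFFFFF........  {a→[5]; b→[0, 1, 2, 3, 4]}
  5. unlink(b)  ⇒  .....F........  {a→[5]}
  6. unlink(a)  ⇒  ..............  {}
  7. create(b)  ⇒  F.............  {b→[0]}
  8. create(a)  ⇒  FF............  {a→[1]; b→[0]}
  9. append(a, 3)  ⇒  FFFFF.........  {a→[1, 2, 3, 4]; b→[0]}
  10. append(b, 1)  ⇒  FFFFFF........  {a→[1, 2, 3, 4]; b→[0, 5]}
  11. unlink(b)  ⇒  .FFFF.........  {a→[1, 2, 3, 4]}
  12. truncate(a, 2)  ⇒  .FF...........  {a→[1, 2]}

bitmap = .FF...........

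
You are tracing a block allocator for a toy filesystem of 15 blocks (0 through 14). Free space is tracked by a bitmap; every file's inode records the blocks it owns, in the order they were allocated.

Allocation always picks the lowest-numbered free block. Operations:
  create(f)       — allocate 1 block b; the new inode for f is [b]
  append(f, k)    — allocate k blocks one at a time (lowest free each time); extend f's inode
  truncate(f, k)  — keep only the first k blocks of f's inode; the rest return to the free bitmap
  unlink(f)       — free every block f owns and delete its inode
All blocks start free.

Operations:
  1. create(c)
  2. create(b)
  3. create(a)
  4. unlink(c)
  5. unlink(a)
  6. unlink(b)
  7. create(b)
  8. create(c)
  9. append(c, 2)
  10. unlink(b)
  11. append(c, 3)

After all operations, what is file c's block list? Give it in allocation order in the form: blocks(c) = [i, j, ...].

blocks(c) = [1, 2, 3, 0, 4, 5]

create(c): bitmap=F.............. | c=[0]
create(b): bitmap=FF............. | b=[1] c=[0]
create(a): bitmap=FFF............ | a=[2] b=[1] c=[0]
unlink(c): bitmap=.FF............ | a=[2] b=[1]
unlink(a): bitmap=.F............. | b=[1]
unlink(b): bitmap=............... | 
create(b): bitmap=F.............. | b=[0]
create(c): bitmap=FF............. | b=[0] c=[1]
append(c, 2): bitmap=FFFF........... | b=[0] c=[1, 2, 3]
unlink(b): bitmap=.FFF........... | c=[1, 2, 3]
append(c, 3): bitmap=FFFFFF......... | c=[1, 2, 3, 0, 4, 5]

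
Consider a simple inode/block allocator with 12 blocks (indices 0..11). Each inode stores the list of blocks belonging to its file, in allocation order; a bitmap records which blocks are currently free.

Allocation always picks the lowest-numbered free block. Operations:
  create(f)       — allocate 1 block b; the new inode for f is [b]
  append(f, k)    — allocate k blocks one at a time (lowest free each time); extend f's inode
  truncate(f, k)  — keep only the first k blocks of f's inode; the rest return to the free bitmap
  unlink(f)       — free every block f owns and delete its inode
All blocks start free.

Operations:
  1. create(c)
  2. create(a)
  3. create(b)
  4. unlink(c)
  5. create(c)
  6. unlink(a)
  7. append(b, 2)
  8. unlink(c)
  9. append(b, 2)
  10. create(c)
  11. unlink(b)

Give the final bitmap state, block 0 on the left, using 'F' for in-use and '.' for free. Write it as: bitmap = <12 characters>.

[1] create(c) — c=0 (map F...........)
[2] create(a) — a=1 c=0 (map FF..........)
[3] create(b) — a=1 b=2 c=0 (map FFF.........)
[4] unlink(c) — a=1 b=2 (map .FF.........)
[5] create(c) — a=1 b=2 c=0 (map FFF.........)
[6] unlink(a) — b=2 c=0 (map F.F.........)
[7] append(b, 2) — b=2,1,3 c=0 (map FFFF........)
[8] unlink(c) — b=2,1,3 (map .FFF........)
[9] append(b, 2) — b=2,1,3,0,4 (map FFFFF.......)
[10] create(c) — b=2,1,3,0,4 c=5 (map FFFFFF......)
[11] unlink(b) — c=5 (map .....F......)

bitmap = .....F......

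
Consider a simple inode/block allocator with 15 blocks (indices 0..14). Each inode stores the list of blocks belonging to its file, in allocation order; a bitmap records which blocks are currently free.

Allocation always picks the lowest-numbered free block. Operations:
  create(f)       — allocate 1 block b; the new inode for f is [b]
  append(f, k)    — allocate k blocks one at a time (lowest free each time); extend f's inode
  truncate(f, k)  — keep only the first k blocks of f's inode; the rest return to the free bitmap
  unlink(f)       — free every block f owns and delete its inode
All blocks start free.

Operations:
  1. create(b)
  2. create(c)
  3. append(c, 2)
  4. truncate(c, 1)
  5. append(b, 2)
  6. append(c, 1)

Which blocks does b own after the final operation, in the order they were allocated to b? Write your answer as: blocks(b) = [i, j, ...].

blocks(b) = [0, 2, 3]

after create(b) → b:[0]  free=[F..............]
after create(c) → b:[0], c:[1]  free=[FF.............]
after append(c, 2) → b:[0], c:[1, 2, 3]  free=[FFFF...........]
after truncate(c, 1) → b:[0], c:[1]  free=[FF.............]
after append(b, 2) → b:[0, 2, 3], c:[1]  free=[FFFF...........]
after append(c, 1) → b:[0, 2, 3], c:[1, 4]  free=[FFFFF..........]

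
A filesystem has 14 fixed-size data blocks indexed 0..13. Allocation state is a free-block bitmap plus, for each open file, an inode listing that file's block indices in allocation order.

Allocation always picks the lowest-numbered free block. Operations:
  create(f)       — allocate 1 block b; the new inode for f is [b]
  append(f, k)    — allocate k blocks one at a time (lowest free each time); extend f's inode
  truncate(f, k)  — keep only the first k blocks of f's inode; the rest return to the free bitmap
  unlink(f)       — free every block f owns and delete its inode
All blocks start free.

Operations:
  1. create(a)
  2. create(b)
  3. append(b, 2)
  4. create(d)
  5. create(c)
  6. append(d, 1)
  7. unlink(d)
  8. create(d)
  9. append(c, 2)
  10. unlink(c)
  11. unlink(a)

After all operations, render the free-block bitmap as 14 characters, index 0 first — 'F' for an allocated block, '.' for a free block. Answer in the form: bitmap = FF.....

after create(a) → a:[0]  free=[F.............]
after create(b) → a:[0], b:[1]  free=[FF............]
after append(b, 2) → a:[0], b:[1, 2, 3]  free=[FFFF..........]
after create(d) → a:[0], b:[1, 2, 3], d:[4]  free=[FFFFF.........]
after create(c) → a:[0], b:[1, 2, 3], c:[5], d:[4]  free=[FFFFFF........]
after append(d, 1) → a:[0], b:[1, 2, 3], c:[5], d:[4, 6]  free=[FFFFFFF.......]
after unlink(d) → a:[0], b:[1, 2, 3], c:[5]  free=[FFFF.F........]
after create(d) → a:[0], b:[1, 2, 3], c:[5], d:[4]  free=[FFFFFF........]
after append(c, 2) → a:[0], b:[1, 2, 3], c:[5, 6, 7], d:[4]  free=[FFFFFFFF......]
after unlink(c) → a:[0], b:[1, 2, 3], d:[4]  free=[FFFFF.........]
after unlink(a) → b:[1, 2, 3], d:[4]  free=[.FFFF.........]

bitmap = .FFFF.........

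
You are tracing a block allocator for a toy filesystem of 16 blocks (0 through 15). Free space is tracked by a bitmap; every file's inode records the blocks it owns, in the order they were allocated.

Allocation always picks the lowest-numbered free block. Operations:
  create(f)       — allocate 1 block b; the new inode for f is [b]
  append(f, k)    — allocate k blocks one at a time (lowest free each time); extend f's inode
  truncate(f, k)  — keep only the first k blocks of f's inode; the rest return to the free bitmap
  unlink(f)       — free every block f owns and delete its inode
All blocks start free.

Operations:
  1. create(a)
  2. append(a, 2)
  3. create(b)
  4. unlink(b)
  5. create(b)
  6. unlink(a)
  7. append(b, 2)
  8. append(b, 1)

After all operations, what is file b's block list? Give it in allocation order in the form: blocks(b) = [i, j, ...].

after create(a) → a:[0]  free=[F...............]
after append(a, 2) → a:[0, 1, 2]  free=[FFF.............]
after create(b) → a:[0, 1, 2], b:[3]  free=[FFFF............]
after unlink(b) → a:[0, 1, 2]  free=[FFF.............]
after create(b) → a:[0, 1, 2], b:[3]  free=[FFFF............]
after unlink(a) → b:[3]  free=[...F............]
after append(b, 2) → b:[3, 0, 1]  free=[FF.F............]
after append(b, 1) → b:[3, 0, 1, 2]  free=[FFFF............]

blocks(b) = [3, 0, 1, 2]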